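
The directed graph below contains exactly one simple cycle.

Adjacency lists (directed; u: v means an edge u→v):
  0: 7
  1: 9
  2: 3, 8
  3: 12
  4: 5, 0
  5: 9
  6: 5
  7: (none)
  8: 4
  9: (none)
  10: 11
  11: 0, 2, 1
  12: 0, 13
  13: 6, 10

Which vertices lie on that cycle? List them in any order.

2, 3, 10, 11, 12, 13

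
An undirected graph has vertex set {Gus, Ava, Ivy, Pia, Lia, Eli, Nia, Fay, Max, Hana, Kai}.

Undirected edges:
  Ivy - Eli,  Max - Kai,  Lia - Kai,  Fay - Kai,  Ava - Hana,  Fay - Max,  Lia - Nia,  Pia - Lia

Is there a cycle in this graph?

Yes

DFS, tracking each vertex's parent; an edge to a visited non-parent vertex closes a cycle.
Start from Pia:
visit Pia (parent –)
  visit Lia (parent Pia)
    Lia–Pia: parent, skip
    visit Kai (parent Lia)
      Kai–Lia: parent, skip
      visit Fay (parent Kai)
        visit Max (parent Fay)
          Max–Fay: parent, skip
          Max–Kai: Kai visited and ≠ parent → cycle
Cycle: Kai – Fay – Max – Kai.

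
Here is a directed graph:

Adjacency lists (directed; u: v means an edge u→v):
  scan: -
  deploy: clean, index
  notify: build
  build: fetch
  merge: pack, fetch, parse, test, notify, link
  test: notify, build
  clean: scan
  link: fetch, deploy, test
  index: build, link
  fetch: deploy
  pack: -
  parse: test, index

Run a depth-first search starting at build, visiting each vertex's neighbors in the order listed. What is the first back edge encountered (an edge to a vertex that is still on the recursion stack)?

index->build

DFS from build (visiting each vertex's neighbors in the order listed); mark gray on enter, black on exit:
build gray
  fetch gray
    deploy gray
      clean gray
        scan gray
        scan black
      clean black
      index gray
        index→build: build is gray → back edge
First back edge: index → build.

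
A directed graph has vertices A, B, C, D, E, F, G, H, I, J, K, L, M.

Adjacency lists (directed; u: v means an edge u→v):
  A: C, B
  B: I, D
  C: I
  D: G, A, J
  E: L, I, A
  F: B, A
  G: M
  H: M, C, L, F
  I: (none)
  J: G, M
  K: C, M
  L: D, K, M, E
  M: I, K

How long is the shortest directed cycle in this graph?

2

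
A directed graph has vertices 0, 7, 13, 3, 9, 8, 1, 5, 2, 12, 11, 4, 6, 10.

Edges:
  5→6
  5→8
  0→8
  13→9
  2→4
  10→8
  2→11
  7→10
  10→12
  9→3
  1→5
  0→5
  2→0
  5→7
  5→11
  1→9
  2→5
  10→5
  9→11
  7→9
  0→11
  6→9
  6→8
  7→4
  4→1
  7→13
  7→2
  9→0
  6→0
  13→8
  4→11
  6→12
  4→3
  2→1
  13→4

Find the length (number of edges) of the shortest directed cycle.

3

For each vertex v, BFS finds the shortest path from v back to v.
The shortest such closed walk is 2 → 5 → 7 → 2, length 3.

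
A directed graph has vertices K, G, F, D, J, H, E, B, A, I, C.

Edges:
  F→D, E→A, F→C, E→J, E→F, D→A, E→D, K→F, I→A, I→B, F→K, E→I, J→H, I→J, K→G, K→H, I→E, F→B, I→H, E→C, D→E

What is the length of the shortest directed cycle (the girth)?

For each vertex v, BFS finds the shortest path from v back to v.
The shortest such closed walk is E → I → E, length 2.

2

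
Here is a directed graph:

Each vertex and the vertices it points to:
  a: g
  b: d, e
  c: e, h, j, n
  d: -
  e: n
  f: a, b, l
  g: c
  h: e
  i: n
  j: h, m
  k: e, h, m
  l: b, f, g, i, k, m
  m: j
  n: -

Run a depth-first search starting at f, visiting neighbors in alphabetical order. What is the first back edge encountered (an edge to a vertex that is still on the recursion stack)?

DFS from f (visiting neighbors in alphabetical order); mark gray on enter, black on exit:
f gray
  a gray
    g gray
      c gray
        e gray
          n gray
          n black
        e black
        h gray
          h→e: e black — skip
        h black
        j gray
          j→h: h black — skip
          m gray
            m→j: j is gray → back edge
First back edge: m → j.

m->j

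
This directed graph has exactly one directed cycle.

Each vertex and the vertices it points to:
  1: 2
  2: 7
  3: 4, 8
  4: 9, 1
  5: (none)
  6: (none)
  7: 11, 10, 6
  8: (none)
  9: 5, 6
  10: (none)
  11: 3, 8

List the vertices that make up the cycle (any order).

DFS with gray/black marking from 4:
4 gray
  9 gray
    5 gray
    5 black
    6 gray
    6 black
  9 black
  1 gray
    2 gray
      7 gray
        11 gray
          3 gray
            3→4: 4 is gray → back edge
Back edge closes the cycle 4 → 1 → 2 → 7 → 11 → 3 → 4; its vertices are {1, 2, 3, 4, 7, 11}.

1, 2, 3, 4, 7, 11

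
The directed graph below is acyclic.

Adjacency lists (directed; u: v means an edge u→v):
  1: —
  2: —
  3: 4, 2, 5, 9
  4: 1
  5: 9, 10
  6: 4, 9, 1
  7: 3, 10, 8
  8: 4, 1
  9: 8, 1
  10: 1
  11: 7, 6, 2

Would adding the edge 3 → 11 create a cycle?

Yes

Adding 3→11 creates a cycle iff 11 can already reach 3.
Path from 11: 11 → 7 → 3.
So 11 → … → 3 → 11 is a cycle.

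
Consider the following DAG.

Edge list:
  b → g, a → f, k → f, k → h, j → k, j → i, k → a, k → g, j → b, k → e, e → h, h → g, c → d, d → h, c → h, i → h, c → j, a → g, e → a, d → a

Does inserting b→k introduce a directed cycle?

Adding b→k creates a cycle iff k can already reach b.
Explore from k: no path reaches b. The graph stays acyclic.

No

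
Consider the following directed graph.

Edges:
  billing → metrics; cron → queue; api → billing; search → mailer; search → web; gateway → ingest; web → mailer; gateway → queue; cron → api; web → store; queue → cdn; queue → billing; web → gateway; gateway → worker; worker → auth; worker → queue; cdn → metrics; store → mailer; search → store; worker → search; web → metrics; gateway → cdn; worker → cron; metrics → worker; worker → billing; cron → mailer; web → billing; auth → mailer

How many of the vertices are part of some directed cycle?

A vertex is on a directed cycle iff it belongs to a strongly connected component of size ≥ 2 (or has a self-loop).
The vertices on cycles are {api, cdn, web, cron, queue, search, worker, billing, gateway, metrics} — 10 in total.

10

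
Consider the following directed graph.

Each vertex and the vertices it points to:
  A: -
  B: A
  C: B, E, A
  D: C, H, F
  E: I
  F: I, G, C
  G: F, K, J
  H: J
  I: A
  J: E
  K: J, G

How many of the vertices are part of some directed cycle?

3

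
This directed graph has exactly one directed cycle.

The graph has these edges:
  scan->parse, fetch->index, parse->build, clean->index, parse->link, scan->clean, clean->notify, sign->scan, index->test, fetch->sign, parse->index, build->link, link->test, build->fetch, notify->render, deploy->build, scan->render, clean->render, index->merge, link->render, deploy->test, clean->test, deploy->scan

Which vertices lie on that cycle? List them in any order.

scan, sign, build, fetch, parse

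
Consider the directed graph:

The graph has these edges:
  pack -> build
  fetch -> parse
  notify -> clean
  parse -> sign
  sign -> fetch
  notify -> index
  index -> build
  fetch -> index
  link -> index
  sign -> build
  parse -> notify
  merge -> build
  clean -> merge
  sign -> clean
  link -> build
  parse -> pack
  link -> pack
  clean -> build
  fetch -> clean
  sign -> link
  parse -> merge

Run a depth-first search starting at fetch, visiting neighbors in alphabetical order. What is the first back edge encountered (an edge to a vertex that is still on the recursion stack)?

DFS from fetch (visiting neighbors in alphabetical order); mark gray on enter, black on exit:
fetch gray
  clean gray
    build gray
    build black
    merge gray
      merge→build: build black — skip
    merge black
  clean black
  index gray
    index→build: build black — skip
  index black
  parse gray
    parse→merge: merge black — skip
    notify gray
      notify→clean: clean black — skip
      notify→index: index black — skip
    notify black
    pack gray
      pack→build: build black — skip
    pack black
    sign gray
      sign→build: build black — skip
      sign→clean: clean black — skip
      sign→fetch: fetch is gray → back edge
First back edge: sign → fetch.

sign→fetch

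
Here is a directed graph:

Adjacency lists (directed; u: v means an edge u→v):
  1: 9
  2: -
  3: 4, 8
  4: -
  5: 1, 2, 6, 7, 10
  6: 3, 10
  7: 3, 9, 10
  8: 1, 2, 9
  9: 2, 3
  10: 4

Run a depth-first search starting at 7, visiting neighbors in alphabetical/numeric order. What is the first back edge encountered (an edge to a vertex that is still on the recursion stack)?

DFS from 7 (visiting neighbors in alphabetical/numeric order); mark gray on enter, black on exit:
7 gray
  3 gray
    4 gray
    4 black
    8 gray
      1 gray
        9 gray
          2 gray
          2 black
          9→3: 3 is gray → back edge
First back edge: 9 → 3.

9→3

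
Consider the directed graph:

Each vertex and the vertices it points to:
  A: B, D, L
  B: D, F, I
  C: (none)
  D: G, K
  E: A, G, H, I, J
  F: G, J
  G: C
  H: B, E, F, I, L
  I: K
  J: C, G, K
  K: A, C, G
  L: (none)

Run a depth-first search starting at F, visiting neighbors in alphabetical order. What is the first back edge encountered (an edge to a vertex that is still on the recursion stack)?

D->K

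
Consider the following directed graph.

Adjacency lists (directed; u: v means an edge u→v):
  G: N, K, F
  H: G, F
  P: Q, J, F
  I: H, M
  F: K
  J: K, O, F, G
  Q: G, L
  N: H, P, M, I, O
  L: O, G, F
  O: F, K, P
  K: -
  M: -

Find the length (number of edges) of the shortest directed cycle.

3

For each vertex v, BFS finds the shortest path from v back to v.
The shortest such closed walk is N → H → G → N, length 3.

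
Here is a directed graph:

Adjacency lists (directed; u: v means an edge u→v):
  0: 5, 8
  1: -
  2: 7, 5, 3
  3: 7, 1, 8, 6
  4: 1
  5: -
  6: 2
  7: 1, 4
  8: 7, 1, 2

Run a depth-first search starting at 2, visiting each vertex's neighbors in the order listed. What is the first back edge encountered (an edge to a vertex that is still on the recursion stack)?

8→2

DFS from 2 (visiting each vertex's neighbors in the order listed); mark gray on enter, black on exit:
2 gray
  7 gray
    1 gray
    1 black
    4 gray
      4→1: 1 black — skip
    4 black
  7 black
  5 gray
  5 black
  3 gray
    3→7: 7 black — skip
    3→1: 1 black — skip
    8 gray
      8→7: 7 black — skip
      8→1: 1 black — skip
      8→2: 2 is gray → back edge
First back edge: 8 → 2.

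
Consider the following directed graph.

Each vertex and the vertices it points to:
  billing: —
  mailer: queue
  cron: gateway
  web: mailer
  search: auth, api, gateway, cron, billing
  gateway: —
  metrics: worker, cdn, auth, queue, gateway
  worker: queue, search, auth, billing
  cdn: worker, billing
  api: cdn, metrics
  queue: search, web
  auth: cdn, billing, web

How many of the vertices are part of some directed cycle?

9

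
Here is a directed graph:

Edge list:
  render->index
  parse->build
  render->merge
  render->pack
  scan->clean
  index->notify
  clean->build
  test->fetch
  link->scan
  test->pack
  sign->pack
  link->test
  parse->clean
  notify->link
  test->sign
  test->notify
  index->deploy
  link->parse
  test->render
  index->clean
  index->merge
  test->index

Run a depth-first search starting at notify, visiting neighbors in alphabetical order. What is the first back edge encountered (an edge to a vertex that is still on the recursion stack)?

DFS from notify (visiting neighbors in alphabetical order); mark gray on enter, black on exit:
notify gray
  link gray
    parse gray
      build gray
      build black
      clean gray
        clean→build: build black — skip
      clean black
    parse black
    scan gray
      scan→clean: clean black — skip
    scan black
    test gray
      fetch gray
      fetch black
      index gray
        index→clean: clean black — skip
        deploy gray
        deploy black
        merge gray
        merge black
        index→notify: notify is gray → back edge
First back edge: index → notify.

index→notify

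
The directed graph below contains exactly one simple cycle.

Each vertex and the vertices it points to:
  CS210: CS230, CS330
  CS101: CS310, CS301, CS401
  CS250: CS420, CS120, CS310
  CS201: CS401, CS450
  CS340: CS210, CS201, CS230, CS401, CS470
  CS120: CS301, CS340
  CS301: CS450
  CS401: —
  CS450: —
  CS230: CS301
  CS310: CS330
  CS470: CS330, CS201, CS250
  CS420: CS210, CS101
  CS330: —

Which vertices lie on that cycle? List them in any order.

CS120, CS250, CS340, CS470

DFS with gray/black marking from CS250:
CS250 gray
  CS420 gray
    CS210 gray
      CS230 gray
        CS301 gray
          CS450 gray
          CS450 black
        CS301 black
      CS230 black
      CS330 gray
      CS330 black
    CS210 black
    CS101 gray
      CS310 gray
        CS310→CS330: CS330 black — skip
      CS310 black
      CS101→CS301: CS301 black — skip
      CS401 gray
      CS401 black
    CS101 black
  CS420 black
  CS120 gray
    CS120→CS301: CS301 black — skip
    CS340 gray
      CS340→CS210: CS210 black — skip
      CS201 gray
        CS201→CS401: CS401 black — skip
        CS201→CS450: CS450 black — skip
      CS201 black
      CS340→CS230: CS230 black — skip
      CS340→CS401: CS401 black — skip
      CS470 gray
        CS470→CS330: CS330 black — skip
        CS470→CS201: CS201 black — skip
        CS470→CS250: CS250 is gray → back edge
Back edge closes the cycle CS250 → CS120 → CS340 → CS470 → CS250; its vertices are {CS120, CS250, CS340, CS470}.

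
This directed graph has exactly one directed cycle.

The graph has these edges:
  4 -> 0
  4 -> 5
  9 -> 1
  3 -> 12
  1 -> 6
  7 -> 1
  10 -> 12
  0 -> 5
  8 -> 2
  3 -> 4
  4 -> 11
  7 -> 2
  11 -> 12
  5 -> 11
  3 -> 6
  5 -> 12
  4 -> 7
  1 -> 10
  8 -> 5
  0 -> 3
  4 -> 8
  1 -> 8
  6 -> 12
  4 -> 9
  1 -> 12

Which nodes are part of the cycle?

0, 3, 4

DFS with gray/black marking from 4:
4 gray
  7 gray
    2 gray
    2 black
    1 gray
      6 gray
        12 gray
        12 black
      6 black
      8 gray
        8→2: 2 black — skip
        5 gray
          11 gray
            11→12: 12 black — skip
          11 black
          5→12: 12 black — skip
        5 black
      8 black
      1→12: 12 black — skip
      10 gray
        10→12: 12 black — skip
      10 black
    1 black
  7 black
  4→11: 11 black — skip
  4→8: 8 black — skip
  9 gray
    9→1: 1 black — skip
  9 black
  4→5: 5 black — skip
  0 gray
    0→5: 5 black — skip
    3 gray
      3→6: 6 black — skip
      3→12: 12 black — skip
      3→4: 4 is gray → back edge
Back edge closes the cycle 4 → 0 → 3 → 4; its vertices are {0, 3, 4}.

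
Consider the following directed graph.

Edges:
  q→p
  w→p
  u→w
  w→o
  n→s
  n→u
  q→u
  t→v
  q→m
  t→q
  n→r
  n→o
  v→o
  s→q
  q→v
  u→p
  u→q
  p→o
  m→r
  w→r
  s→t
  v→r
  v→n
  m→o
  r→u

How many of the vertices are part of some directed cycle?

9

A vertex is on a directed cycle iff it belongs to a strongly connected component of size ≥ 2 (or has a self-loop).
The vertices on cycles are {m, n, q, r, s, t, u, v, w} — 9 in total.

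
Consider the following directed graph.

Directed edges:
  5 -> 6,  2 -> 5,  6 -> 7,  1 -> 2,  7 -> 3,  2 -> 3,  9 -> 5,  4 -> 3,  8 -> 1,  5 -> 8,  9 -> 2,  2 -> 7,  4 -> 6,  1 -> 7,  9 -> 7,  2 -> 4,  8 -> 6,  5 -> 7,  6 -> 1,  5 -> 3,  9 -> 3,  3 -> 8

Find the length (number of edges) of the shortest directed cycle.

For each vertex v, BFS finds the shortest path from v back to v.
The shortest such closed walk is 2 → 5 → 6 → 1 → 2, length 4.

4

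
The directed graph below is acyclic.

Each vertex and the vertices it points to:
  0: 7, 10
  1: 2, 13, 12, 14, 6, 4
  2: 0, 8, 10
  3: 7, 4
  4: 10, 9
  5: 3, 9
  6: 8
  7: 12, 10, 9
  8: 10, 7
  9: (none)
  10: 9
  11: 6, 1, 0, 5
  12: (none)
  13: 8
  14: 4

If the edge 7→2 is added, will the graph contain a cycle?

Adding 7→2 creates a cycle iff 2 can already reach 7.
Path from 2: 2 → 8 → 7.
So 2 → … → 7 → 2 is a cycle.

Yes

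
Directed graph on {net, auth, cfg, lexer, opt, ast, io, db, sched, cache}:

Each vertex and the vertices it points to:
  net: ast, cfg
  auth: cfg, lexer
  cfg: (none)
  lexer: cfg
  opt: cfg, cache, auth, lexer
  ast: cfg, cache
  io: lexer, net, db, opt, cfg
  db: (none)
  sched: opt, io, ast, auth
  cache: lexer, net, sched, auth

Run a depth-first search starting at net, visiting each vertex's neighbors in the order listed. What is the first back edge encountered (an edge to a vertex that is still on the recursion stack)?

DFS from net (visiting each vertex's neighbors in the order listed); mark gray on enter, black on exit:
net gray
  ast gray
    cfg gray
    cfg black
    cache gray
      lexer gray
        lexer→cfg: cfg black — skip
      lexer black
      cache→net: net is gray → back edge
First back edge: cache → net.

cache→net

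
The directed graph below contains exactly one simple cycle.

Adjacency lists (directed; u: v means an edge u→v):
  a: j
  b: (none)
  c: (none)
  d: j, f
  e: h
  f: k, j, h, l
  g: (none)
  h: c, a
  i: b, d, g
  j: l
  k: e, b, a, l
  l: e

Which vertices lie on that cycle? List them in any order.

DFS with gray/black marking from e:
e gray
  h gray
    c gray
    c black
    a gray
      j gray
        l gray
          l→e: e is gray → back edge
Back edge closes the cycle e → h → a → j → l → e; its vertices are {a, e, h, j, l}.

a, e, h, j, l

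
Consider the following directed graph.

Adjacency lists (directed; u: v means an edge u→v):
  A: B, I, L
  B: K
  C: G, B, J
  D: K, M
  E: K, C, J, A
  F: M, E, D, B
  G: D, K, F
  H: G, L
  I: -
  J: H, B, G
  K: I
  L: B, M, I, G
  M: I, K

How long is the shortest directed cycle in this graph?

4

For each vertex v, BFS finds the shortest path from v back to v.
The shortest such closed walk is E → J → G → F → E, length 4.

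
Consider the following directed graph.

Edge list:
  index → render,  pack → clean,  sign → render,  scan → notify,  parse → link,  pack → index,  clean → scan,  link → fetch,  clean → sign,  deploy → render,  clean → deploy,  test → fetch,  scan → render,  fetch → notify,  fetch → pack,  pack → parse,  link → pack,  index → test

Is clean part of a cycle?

clean lies on a cycle iff there is a path from clean back to itself.
Exploring from clean, it never reaches itself; equivalently, its strongly connected component is a singleton.

No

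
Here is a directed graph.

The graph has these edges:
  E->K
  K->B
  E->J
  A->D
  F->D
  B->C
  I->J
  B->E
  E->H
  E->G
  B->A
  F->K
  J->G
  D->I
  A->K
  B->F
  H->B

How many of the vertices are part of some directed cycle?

6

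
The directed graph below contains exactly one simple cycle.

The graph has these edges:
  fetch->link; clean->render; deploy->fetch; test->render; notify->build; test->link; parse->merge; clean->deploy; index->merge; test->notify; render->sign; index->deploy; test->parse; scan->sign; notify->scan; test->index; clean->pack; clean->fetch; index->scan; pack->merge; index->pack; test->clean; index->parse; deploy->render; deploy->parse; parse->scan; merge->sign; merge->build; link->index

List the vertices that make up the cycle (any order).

DFS with gray/black marking from index:
index gray
  scan gray
    sign gray
    sign black
  scan black
  pack gray
    merge gray
      merge→sign: sign black — skip
      build gray
      build black
    merge black
  pack black
  parse gray
    parse→merge: merge black — skip
    parse→scan: scan black — skip
  parse black
  index→merge: merge black — skip
  deploy gray
    fetch gray
      link gray
        link→index: index is gray → back edge
Back edge closes the cycle index → deploy → fetch → link → index; its vertices are {link, fetch, index, deploy}.

link, fetch, index, deploy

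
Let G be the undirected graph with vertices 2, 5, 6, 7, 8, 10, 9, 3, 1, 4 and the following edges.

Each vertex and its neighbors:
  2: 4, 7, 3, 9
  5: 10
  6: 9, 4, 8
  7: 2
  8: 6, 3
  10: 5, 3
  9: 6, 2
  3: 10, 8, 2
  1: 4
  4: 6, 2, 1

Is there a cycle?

Yes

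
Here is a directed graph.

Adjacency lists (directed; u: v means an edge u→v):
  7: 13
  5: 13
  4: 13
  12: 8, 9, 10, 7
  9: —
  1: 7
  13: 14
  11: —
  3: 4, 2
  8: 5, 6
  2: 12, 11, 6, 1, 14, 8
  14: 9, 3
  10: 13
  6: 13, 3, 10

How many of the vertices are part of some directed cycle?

12

A vertex is on a directed cycle iff it belongs to a strongly connected component of size ≥ 2 (or has a self-loop).
The vertices on cycles are {1, 2, 3, 4, 5, 6, 7, 8, 10, 12, 13, 14} — 12 in total.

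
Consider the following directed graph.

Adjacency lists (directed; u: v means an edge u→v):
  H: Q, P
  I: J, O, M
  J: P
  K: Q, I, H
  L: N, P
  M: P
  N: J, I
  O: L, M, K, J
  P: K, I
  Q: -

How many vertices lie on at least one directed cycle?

A vertex is on a directed cycle iff it belongs to a strongly connected component of size ≥ 2 (or has a self-loop).
The vertices on cycles are {H, I, J, K, L, M, N, O, P} — 9 in total.

9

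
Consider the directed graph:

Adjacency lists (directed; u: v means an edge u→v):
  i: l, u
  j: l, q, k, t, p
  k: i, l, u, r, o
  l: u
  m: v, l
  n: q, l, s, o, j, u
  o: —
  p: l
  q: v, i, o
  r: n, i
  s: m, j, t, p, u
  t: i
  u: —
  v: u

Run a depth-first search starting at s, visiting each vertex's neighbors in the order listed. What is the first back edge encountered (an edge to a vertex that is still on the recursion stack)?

DFS from s (visiting each vertex's neighbors in the order listed); mark gray on enter, black on exit:
s gray
  m gray
    v gray
      u gray
      u black
    v black
    l gray
      l→u: u black — skip
    l black
  m black
  j gray
    j→l: l black — skip
    q gray
      q→v: v black — skip
      i gray
        i→l: l black — skip
        i→u: u black — skip
      i black
      o gray
      o black
    q black
    k gray
      k→i: i black — skip
      k→l: l black — skip
      k→u: u black — skip
      r gray
        n gray
          n→q: q black — skip
          n→l: l black — skip
          n→s: s is gray → back edge
First back edge: n → s.

n→s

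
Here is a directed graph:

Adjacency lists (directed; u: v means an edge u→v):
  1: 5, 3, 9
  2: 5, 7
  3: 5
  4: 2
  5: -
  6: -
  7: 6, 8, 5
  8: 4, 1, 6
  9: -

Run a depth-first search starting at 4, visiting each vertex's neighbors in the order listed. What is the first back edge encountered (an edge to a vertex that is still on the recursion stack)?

DFS from 4 (visiting each vertex's neighbors in the order listed); mark gray on enter, black on exit:
4 gray
  2 gray
    5 gray
    5 black
    7 gray
      6 gray
      6 black
      8 gray
        8→4: 4 is gray → back edge
First back edge: 8 → 4.

8->4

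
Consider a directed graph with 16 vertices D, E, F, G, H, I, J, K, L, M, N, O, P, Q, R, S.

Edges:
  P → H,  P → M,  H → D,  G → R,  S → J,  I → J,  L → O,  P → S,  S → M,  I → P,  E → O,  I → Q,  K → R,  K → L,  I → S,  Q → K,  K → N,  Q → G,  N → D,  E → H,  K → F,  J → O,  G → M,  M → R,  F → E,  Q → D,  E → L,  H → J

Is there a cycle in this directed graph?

No

DFS with white/gray/black marking, starting from R:
R gray
R black
D gray
D black
E gray
  H gray
    H→D: D black — skip
    J gray
      O gray
      O black
    J black
  H black
  E→O: O black — skip
  L gray
    L→O: O black — skip
  L black
E black
F gray
  F→E: E black — skip
F black
G gray
  G→R: R black — skip
  M gray
    M→R: R black — skip
  M black
G black
I gray
  Q gray
    Q→G: G black — skip
    K gray
      K→R: R black — skip
      N gray
        N→D: D black — skip
      N black
      K→F: F black — skip
      K→L: L black — skip
    K black
    Q→D: D black — skip
  Q black
  S gray
    S→M: M black — skip
    S→J: J black — skip
  S black
  I→J: J black — skip
  P gray
    P→H: H black — skip
    P→M: M black — skip
    P→S: S black — skip
  P black
I black
Every edge goes to a white or black vertex — no back edge, so the graph is acyclic.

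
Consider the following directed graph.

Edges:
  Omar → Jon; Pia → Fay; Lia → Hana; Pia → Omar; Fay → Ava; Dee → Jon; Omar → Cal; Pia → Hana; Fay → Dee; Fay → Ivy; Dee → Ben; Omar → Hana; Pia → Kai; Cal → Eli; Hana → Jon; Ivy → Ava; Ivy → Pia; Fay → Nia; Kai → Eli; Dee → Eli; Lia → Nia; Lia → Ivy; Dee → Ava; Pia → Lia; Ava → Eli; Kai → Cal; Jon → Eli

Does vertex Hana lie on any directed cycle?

No

Hana lies on a cycle iff there is a path from Hana back to itself.
Exploring from Hana, it never reaches itself; equivalently, its strongly connected component is a singleton.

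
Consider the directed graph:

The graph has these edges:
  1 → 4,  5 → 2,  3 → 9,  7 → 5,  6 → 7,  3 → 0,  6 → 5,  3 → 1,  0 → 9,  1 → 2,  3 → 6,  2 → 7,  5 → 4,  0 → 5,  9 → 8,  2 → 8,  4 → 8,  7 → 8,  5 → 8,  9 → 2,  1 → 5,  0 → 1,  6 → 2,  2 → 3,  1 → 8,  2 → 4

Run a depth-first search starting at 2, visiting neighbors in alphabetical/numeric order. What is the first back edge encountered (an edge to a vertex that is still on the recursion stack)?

1→2

DFS from 2 (visiting neighbors in alphabetical/numeric order); mark gray on enter, black on exit:
2 gray
  3 gray
    0 gray
      1 gray
        1→2: 2 is gray → back edge
First back edge: 1 → 2.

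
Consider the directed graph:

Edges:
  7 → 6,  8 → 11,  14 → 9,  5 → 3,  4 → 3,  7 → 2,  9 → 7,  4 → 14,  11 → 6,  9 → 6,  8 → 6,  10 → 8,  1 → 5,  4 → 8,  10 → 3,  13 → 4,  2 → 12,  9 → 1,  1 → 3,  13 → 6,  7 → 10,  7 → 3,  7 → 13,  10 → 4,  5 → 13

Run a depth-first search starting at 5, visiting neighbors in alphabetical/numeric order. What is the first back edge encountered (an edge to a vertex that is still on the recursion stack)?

DFS from 5 (visiting neighbors in alphabetical/numeric order); mark gray on enter, black on exit:
5 gray
  3 gray
  3 black
  13 gray
    4 gray
      4→3: 3 black — skip
      8 gray
        6 gray
        6 black
        11 gray
          11→6: 6 black — skip
        11 black
      8 black
      14 gray
        9 gray
          1 gray
            1→3: 3 black — skip
            1→5: 5 is gray → back edge
First back edge: 1 → 5.

1→5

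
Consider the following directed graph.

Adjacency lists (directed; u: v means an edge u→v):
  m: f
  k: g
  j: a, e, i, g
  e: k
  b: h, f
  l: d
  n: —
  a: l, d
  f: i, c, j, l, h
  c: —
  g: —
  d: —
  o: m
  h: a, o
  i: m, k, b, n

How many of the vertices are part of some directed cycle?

7

A vertex is on a directed cycle iff it belongs to a strongly connected component of size ≥ 2 (or has a self-loop).
The vertices on cycles are {b, f, h, i, j, m, o} — 7 in total.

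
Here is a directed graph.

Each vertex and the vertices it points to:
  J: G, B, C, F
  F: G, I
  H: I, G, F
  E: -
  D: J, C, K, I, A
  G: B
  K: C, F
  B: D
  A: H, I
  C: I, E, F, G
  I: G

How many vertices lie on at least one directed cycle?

10

A vertex is on a directed cycle iff it belongs to a strongly connected component of size ≥ 2 (or has a self-loop).
The vertices on cycles are {A, B, C, D, F, G, H, I, J, K} — 10 in total.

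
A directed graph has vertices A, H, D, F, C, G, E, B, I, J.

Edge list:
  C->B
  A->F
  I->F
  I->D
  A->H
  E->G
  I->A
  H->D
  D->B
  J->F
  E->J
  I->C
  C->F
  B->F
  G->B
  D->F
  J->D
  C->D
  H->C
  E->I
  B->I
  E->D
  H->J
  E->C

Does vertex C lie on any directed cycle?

Yes

C is on a cycle iff C can reach itself via ≥1 edge.
C → B → I → C — yes.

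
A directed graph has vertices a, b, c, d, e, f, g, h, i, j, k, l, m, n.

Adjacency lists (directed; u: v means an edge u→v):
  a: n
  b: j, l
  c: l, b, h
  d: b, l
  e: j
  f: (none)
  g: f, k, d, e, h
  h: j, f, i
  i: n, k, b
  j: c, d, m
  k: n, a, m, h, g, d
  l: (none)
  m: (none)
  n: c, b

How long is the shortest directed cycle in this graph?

2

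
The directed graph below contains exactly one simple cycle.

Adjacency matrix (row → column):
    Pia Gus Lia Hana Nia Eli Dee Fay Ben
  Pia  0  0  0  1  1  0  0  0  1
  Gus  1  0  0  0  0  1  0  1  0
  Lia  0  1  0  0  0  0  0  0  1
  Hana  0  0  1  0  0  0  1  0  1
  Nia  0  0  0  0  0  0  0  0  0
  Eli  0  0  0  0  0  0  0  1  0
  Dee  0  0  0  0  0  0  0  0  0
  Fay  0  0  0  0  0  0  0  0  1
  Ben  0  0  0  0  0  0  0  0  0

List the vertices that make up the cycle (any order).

Gus, Lia, Pia, Hana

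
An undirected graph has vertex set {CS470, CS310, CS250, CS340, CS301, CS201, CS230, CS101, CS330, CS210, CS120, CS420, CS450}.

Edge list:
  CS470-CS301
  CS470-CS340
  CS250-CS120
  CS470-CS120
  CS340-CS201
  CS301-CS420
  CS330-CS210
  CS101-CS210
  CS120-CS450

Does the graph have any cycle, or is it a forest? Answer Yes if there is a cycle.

DFS, tracking each vertex's parent; an edge to a visited non-parent vertex closes a cycle.
Start from CS330:
visit CS330 (parent –)
  visit CS210 (parent CS330)
    CS210–CS330: parent, skip
    visit CS101 (parent CS210)
      CS101–CS210: parent, skip
visit CS470 (parent –)
  visit CS340 (parent CS470)
    visit CS201 (parent CS340)
      CS201–CS340: parent, skip
    CS340–CS470: parent, skip
  visit CS120 (parent CS470)
    visit CS450 (parent CS120)
      CS450–CS120: parent, skip
    CS120–CS470: parent, skip
    visit CS250 (parent CS120)
      CS250–CS120: parent, skip
  visit CS301 (parent CS470)
    visit CS420 (parent CS301)
      CS420–CS301: parent, skip
    CS301–CS470: parent, skip
visit CS310 (parent –)
visit CS230 (parent –)
No non-parent visited neighbor found — the graph is a forest.

No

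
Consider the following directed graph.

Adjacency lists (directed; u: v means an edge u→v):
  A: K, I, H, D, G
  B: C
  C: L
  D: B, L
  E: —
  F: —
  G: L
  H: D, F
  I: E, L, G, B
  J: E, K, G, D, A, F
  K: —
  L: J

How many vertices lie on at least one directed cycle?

9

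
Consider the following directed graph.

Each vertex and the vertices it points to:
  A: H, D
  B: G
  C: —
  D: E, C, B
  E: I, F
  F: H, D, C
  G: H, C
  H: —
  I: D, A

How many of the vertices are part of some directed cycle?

A vertex is on a directed cycle iff it belongs to a strongly connected component of size ≥ 2 (or has a self-loop).
The vertices on cycles are {A, D, E, F, I} — 5 in total.

5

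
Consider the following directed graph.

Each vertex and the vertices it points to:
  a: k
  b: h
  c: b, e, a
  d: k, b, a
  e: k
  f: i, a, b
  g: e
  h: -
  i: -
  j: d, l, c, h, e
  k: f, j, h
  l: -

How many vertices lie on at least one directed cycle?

7

A vertex is on a directed cycle iff it belongs to a strongly connected component of size ≥ 2 (or has a self-loop).
The vertices on cycles are {a, c, d, e, f, j, k} — 7 in total.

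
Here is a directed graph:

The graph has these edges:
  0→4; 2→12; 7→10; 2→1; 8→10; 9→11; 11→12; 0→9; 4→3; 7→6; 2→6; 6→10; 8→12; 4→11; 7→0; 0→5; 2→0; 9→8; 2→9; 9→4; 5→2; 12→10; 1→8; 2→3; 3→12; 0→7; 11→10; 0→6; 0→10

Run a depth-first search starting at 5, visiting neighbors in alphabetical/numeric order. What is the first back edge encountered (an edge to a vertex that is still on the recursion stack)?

0→5

DFS from 5 (visiting neighbors in alphabetical/numeric order); mark gray on enter, black on exit:
5 gray
  2 gray
    0 gray
      4 gray
        3 gray
          12 gray
            10 gray
            10 black
          12 black
        3 black
        11 gray
          11→10: 10 black — skip
          11→12: 12 black — skip
        11 black
      4 black
      0→5: 5 is gray → back edge
First back edge: 0 → 5.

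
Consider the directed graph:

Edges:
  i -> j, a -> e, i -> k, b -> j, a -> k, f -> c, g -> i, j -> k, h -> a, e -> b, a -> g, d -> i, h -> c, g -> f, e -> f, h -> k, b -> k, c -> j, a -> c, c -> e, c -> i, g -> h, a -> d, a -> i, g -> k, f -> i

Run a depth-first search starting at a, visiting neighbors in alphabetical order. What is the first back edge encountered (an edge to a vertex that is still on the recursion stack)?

DFS from a (visiting neighbors in alphabetical order); mark gray on enter, black on exit:
a gray
  c gray
    e gray
      b gray
        j gray
          k gray
          k black
        j black
        b→k: k black — skip
      b black
      f gray
        f→c: c is gray → back edge
First back edge: f → c.

f->c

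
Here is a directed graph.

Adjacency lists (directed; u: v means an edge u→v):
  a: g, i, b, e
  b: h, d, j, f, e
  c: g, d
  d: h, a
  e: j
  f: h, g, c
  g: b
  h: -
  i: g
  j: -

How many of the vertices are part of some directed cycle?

A vertex is on a directed cycle iff it belongs to a strongly connected component of size ≥ 2 (or has a self-loop).
The vertices on cycles are {a, b, c, d, f, g, i} — 7 in total.

7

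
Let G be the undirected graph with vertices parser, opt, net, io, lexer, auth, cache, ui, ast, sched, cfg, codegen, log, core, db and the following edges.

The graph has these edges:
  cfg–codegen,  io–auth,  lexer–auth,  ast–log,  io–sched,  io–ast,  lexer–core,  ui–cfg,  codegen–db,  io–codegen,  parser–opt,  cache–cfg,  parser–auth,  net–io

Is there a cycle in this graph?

DFS, tracking each vertex's parent; an edge to a visited non-parent vertex closes a cycle.
Start from cache:
visit cache (parent –)
  visit cfg (parent cache)
    visit ui (parent cfg)
      ui–cfg: parent, skip
    cfg–cache: parent, skip
    visit codegen (parent cfg)
      visit io (parent codegen)
        visit auth (parent io)
          auth–io: parent, skip
          visit parser (parent auth)
            parser–auth: parent, skip
            visit opt (parent parser)
              opt–parser: parent, skip
          visit lexer (parent auth)
            visit core (parent lexer)
              core–lexer: parent, skip
            lexer–auth: parent, skip
        visit ast (parent io)
          visit log (parent ast)
            log–ast: parent, skip
          ast–io: parent, skip
        visit sched (parent io)
          sched–io: parent, skip
        visit net (parent io)
          net–io: parent, skip
        io–codegen: parent, skip
      codegen–cfg: parent, skip
      visit db (parent codegen)
        db–codegen: parent, skip
No non-parent visited neighbor found — the graph is a forest.

No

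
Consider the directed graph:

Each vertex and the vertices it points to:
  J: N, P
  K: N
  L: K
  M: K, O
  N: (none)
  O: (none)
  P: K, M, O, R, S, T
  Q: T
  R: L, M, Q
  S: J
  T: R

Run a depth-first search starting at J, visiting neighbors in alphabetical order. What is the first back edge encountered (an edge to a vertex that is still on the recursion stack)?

DFS from J (visiting neighbors in alphabetical order); mark gray on enter, black on exit:
J gray
  N gray
  N black
  P gray
    K gray
      K→N: N black — skip
    K black
    M gray
      M→K: K black — skip
      O gray
      O black
    M black
    P→O: O black — skip
    R gray
      L gray
        L→K: K black — skip
      L black
      R→M: M black — skip
      Q gray
        T gray
          T→R: R is gray → back edge
First back edge: T → R.

T->R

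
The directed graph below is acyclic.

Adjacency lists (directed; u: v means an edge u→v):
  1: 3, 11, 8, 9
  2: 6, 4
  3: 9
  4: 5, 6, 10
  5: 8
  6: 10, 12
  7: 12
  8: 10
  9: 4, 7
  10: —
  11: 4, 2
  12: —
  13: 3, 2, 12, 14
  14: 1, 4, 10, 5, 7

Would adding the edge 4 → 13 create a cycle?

Adding 4→13 creates a cycle iff 13 can already reach 4.
Path from 13: 13 → 14 → 4.
So 13 → … → 4 → 13 is a cycle.

Yes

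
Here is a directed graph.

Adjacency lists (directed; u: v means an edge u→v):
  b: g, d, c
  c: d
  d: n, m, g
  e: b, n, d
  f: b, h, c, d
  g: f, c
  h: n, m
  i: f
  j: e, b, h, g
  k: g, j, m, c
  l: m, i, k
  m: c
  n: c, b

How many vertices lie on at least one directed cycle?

8

A vertex is on a directed cycle iff it belongs to a strongly connected component of size ≥ 2 (or has a self-loop).
The vertices on cycles are {b, c, d, f, g, h, m, n} — 8 in total.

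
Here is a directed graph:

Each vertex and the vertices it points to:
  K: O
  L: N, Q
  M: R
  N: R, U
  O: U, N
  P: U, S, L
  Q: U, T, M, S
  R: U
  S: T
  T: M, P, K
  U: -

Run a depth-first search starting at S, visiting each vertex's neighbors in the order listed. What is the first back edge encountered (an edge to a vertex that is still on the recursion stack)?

DFS from S (visiting each vertex's neighbors in the order listed); mark gray on enter, black on exit:
S gray
  T gray
    M gray
      R gray
        U gray
        U black
      R black
    M black
    P gray
      P→U: U black — skip
      P→S: S is gray → back edge
First back edge: P → S.

P→S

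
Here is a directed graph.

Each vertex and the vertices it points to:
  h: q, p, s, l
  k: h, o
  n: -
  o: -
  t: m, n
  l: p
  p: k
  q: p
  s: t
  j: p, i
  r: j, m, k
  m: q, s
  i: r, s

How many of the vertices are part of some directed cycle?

11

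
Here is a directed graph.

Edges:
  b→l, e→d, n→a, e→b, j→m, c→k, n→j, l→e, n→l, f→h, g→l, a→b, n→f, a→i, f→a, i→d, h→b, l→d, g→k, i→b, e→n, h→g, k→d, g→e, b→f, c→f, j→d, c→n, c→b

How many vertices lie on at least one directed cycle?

A vertex is on a directed cycle iff it belongs to a strongly connected component of size ≥ 2 (or has a self-loop).
The vertices on cycles are {a, b, e, f, g, h, i, l, n} — 9 in total.

9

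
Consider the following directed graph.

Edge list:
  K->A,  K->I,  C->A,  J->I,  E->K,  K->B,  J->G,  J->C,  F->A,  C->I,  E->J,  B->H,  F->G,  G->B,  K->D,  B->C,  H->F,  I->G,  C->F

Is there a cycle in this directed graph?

Yes

DFS with white/gray/black marking, starting from A:
A gray
A black
B gray
  H gray
    F gray
      G gray
        G→B: B is gray → back edge
Back edge found, so a cycle exists: B → H → F → G → B.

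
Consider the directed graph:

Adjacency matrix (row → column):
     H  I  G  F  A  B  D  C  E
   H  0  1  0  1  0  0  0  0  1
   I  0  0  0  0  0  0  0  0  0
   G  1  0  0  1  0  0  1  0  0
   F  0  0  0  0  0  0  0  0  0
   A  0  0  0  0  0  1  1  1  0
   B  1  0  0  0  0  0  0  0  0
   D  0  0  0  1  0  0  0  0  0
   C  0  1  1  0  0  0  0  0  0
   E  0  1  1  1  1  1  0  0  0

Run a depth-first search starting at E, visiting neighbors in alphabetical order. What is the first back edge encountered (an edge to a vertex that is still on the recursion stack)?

DFS from E (visiting neighbors in alphabetical order); mark gray on enter, black on exit:
E gray
  A gray
    B gray
      H gray
        H→E: E is gray → back edge
First back edge: H → E.

H->E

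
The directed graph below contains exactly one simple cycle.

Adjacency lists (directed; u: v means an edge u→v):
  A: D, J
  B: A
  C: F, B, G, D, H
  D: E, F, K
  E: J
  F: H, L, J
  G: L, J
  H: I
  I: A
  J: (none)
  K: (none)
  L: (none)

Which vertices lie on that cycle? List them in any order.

DFS with gray/black marking from D:
D gray
  E gray
    J gray
    J black
  E black
  F gray
    H gray
      I gray
        A gray
          A→D: D is gray → back edge
Back edge closes the cycle D → F → H → I → A → D; its vertices are {A, D, F, H, I}.

A, D, F, H, I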